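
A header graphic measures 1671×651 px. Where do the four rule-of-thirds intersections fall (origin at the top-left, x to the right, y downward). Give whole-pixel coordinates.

(557, 217), (1114, 217), (557, 434), (1114, 434)

One third of 1671 is 557; one third of 651 is 217.
Vertical third lines at x = 557 and x = 1114; horizontal third lines at y = 217 and y = 434.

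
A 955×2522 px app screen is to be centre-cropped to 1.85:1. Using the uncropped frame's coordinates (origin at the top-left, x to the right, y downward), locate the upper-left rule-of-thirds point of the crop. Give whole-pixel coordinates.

955/2522 < 1.85/1, so the 1.85:1 crop keeps the full width 955 and trims height to 955 × 1/1.85 = 516.22 px.
Top offset = (2522 − 516.22)/2 = 1002.89 px; left offset = 0.
Upper-left is one-third across and one-third down within the crop:
x = 0.00 + 1 × 955.00/3 ≈ 318; y = 1002.89 + 1 × 516.22/3 ≈ 1175.

x = 318 px, y = 1175 px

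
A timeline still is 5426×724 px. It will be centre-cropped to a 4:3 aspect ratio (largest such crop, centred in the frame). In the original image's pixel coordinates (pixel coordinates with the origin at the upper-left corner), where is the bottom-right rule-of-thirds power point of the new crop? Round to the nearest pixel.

(2874, 483)

5426/724 > 4/3, so the 4:3 crop keeps the full height 724 and trims width to 724 × 4/3 = 965.33 px.
Left offset = (5426 − 965.33)/2 = 2230.33 px; top offset = 0.
Bottom-right is two-thirds across and two-thirds down within the crop:
x = 2230.33 + 2 × 965.33/3 ≈ 2874; y = 0.00 + 2 × 724.00/3 ≈ 483.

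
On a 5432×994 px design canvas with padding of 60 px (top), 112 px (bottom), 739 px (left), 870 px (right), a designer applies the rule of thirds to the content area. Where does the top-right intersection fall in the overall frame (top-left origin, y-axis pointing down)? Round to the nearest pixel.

Content width = 5432 − 739 − 870 = 3823 px; content height = 994 − 60 − 112 = 822 px.
Top-right is two-thirds across and one-third down within the content area.
x = 739 + 2 × 3823/3 = 739 + 2548.67 ≈ 3288
y = 60 + 1 × 822/3 = 60 + 274.00 ≈ 334

(3288, 334)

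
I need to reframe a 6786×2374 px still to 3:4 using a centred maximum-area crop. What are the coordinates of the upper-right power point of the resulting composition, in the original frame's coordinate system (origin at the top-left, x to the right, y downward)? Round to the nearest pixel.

6786/2374 > 3/4, so the 3:4 crop keeps the full height 2374 and trims width to 2374 × 3/4 = 1780.50 px.
Left offset = (6786 − 1780.50)/2 = 2502.75 px; top offset = 0.
Upper-right is two-thirds across and one-third down within the crop:
x = 2502.75 + 2 × 1780.50/3 ≈ 3690; y = 0.00 + 1 × 2374.00/3 ≈ 791.

x = 3690 px, y = 791 px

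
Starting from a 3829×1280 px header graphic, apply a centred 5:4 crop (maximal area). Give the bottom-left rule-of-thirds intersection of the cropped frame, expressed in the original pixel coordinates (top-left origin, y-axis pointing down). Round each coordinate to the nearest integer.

3829/1280 > 5/4, so the 5:4 crop keeps the full height 1280 and trims width to 1280 × 5/4 = 1600.00 px.
Left offset = (3829 − 1600.00)/2 = 1114.50 px; top offset = 0.
Bottom-left is one-third across and two-thirds down within the crop:
x = 1114.50 + 1 × 1600.00/3 ≈ 1648; y = 0.00 + 2 × 1280.00/3 ≈ 853.

(1648, 853)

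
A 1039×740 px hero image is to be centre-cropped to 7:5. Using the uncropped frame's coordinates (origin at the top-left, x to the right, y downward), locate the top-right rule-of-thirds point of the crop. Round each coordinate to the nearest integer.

x = 692 px, y = 247 px

1039/740 > 7/5, so the 7:5 crop keeps the full height 740 and trims width to 740 × 7/5 = 1036.00 px.
Left offset = (1039 − 1036.00)/2 = 1.50 px; top offset = 0.
Top-right is two-thirds across and one-third down within the crop:
x = 1.50 + 2 × 1036.00/3 ≈ 692; y = 0.00 + 1 × 740.00/3 ≈ 247.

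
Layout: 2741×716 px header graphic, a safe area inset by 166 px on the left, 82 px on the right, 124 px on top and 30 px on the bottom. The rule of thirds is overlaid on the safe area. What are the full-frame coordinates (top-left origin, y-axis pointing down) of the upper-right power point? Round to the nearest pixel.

x = 1828 px, y = 311 px

Content width = 2741 − 166 − 82 = 2493 px; content height = 716 − 124 − 30 = 562 px.
Upper-right is two-thirds across and one-third down within the safe area.
x = 166 + 2 × 2493/3 = 166 + 1662.00 ≈ 1828
y = 124 + 1 × 562/3 = 124 + 187.33 ≈ 311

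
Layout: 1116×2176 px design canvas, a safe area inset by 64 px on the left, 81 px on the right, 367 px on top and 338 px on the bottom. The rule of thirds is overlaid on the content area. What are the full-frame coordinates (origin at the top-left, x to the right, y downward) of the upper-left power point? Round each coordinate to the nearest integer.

Content width = 1116 − 64 − 81 = 971 px; content height = 2176 − 367 − 338 = 1471 px.
Upper-left is one-third across and one-third down within the content area.
x = 64 + 1 × 971/3 = 64 + 323.67 ≈ 388
y = 367 + 1 × 1471/3 = 367 + 490.33 ≈ 857

x = 388 px, y = 857 px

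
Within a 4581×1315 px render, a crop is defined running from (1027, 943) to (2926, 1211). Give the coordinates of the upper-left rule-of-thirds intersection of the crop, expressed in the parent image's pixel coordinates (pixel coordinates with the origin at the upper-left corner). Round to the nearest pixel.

(1660, 1032)

Crop width = 2926 − 1027 = 1899 px; one third is 633.00 px.
Crop height = 1211 − 943 = 268 px; one third is 89.33 px.
The upper-left point is one-third across and one-third down within the crop:
x = 1027 + 1 × 633.00 ≈ 1660; y = 943 + 1 × 89.33 ≈ 1032.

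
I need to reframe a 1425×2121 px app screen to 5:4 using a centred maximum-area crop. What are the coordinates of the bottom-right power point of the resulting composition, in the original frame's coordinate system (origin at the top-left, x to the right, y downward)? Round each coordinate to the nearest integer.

x = 950 px, y = 1251 px

1425/2121 < 5/4, so the 5:4 crop keeps the full width 1425 and trims height to 1425 × 4/5 = 1140.00 px.
Top offset = (2121 − 1140.00)/2 = 490.50 px; left offset = 0.
Bottom-right is two-thirds across and two-thirds down within the crop:
x = 0.00 + 2 × 1425.00/3 ≈ 950; y = 490.50 + 2 × 1140.00/3 ≈ 1251.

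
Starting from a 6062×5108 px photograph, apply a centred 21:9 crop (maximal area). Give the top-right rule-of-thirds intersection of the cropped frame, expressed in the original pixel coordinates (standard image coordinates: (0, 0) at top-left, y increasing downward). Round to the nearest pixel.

x = 4041 px, y = 2121 px

6062/5108 < 21/9, so the 21:9 crop keeps the full width 6062 and trims height to 6062 × 9/21 = 2598.00 px.
Top offset = (5108 − 2598.00)/2 = 1255.00 px; left offset = 0.
Top-right is two-thirds across and one-third down within the crop:
x = 0.00 + 2 × 6062.00/3 ≈ 4041; y = 1255.00 + 1 × 2598.00/3 ≈ 2121.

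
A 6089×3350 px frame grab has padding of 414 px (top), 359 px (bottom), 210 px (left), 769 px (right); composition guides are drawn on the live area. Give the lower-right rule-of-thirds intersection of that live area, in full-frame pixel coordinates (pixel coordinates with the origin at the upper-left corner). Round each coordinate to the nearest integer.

Content width = 6089 − 210 − 769 = 5110 px; content height = 3350 − 414 − 359 = 2577 px.
Lower-right is two-thirds across and two-thirds down within the live area.
x = 210 + 2 × 5110/3 = 210 + 3406.67 ≈ 3617
y = 414 + 2 × 2577/3 = 414 + 1718.00 ≈ 2132

x = 3617 px, y = 2132 px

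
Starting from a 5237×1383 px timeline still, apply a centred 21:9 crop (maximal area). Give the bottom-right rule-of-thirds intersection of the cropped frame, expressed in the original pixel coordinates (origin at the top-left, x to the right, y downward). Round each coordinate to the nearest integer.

5237/1383 > 21/9, so the 21:9 crop keeps the full height 1383 and trims width to 1383 × 21/9 = 3227.00 px.
Left offset = (5237 − 3227.00)/2 = 1005.00 px; top offset = 0.
Bottom-right is two-thirds across and two-thirds down within the crop:
x = 1005.00 + 2 × 3227.00/3 ≈ 3156; y = 0.00 + 2 × 1383.00/3 ≈ 922.

(3156, 922)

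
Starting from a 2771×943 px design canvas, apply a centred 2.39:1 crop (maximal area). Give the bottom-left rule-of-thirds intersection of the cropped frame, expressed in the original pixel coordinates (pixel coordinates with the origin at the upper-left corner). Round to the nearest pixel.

2771/943 > 2.39/1, so the 2.39:1 crop keeps the full height 943 and trims width to 943 × 2.39/1 = 2253.77 px.
Left offset = (2771 − 2253.77)/2 = 258.62 px; top offset = 0.
Bottom-left is one-third across and two-thirds down within the crop:
x = 258.62 + 1 × 2253.77/3 ≈ 1010; y = 0.00 + 2 × 943.00/3 ≈ 629.

x = 1010 px, y = 629 px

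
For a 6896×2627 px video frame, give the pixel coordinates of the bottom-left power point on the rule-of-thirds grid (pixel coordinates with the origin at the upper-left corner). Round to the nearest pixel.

The bottom-left point sits one-third of the way across and two-thirds of the way down.
x = 1 × 6896/3 ≈ 2299; y = 2 × 2627/3 ≈ 1751.

x = 2299 px, y = 1751 px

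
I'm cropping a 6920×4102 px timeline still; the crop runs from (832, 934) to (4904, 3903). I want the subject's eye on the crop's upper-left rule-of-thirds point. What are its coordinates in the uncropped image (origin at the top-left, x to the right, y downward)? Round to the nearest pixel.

x = 2189 px, y = 1924 px

Crop width = 4904 − 832 = 4072 px; one third is 1357.33 px.
Crop height = 3903 − 934 = 2969 px; one third is 989.67 px.
The upper-left point is one-third across and one-third down within the crop:
x = 832 + 1 × 1357.33 ≈ 2189; y = 934 + 1 × 989.67 ≈ 1924.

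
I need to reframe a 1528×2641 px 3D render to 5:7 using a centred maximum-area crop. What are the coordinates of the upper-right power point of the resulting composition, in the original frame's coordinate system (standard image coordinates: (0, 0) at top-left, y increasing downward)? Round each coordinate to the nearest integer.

(1019, 964)

1528/2641 < 5/7, so the 5:7 crop keeps the full width 1528 and trims height to 1528 × 7/5 = 2139.20 px.
Top offset = (2641 − 2139.20)/2 = 250.90 px; left offset = 0.
Upper-right is two-thirds across and one-third down within the crop:
x = 0.00 + 2 × 1528.00/3 ≈ 1019; y = 250.90 + 1 × 2139.20/3 ≈ 964.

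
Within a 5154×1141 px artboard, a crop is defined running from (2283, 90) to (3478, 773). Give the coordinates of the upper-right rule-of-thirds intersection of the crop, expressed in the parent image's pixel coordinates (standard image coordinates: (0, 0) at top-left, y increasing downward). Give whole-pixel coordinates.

x = 3080 px, y = 318 px

Crop width = 3478 − 2283 = 1195 px; one third is 398.33 px.
Crop height = 773 − 90 = 683 px; one third is 227.67 px.
The upper-right point is two-thirds across and one-third down within the crop:
x = 2283 + 2 × 398.33 ≈ 3080; y = 90 + 1 × 227.67 ≈ 318.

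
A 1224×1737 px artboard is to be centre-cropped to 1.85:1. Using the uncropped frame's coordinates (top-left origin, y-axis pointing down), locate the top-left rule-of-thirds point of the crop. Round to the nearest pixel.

1224/1737 < 1.85/1, so the 1.85:1 crop keeps the full width 1224 and trims height to 1224 × 1/1.85 = 661.62 px.
Top offset = (1737 − 661.62)/2 = 537.69 px; left offset = 0.
Top-left is one-third across and one-third down within the crop:
x = 0.00 + 1 × 1224.00/3 ≈ 408; y = 537.69 + 1 × 661.62/3 ≈ 758.

(408, 758)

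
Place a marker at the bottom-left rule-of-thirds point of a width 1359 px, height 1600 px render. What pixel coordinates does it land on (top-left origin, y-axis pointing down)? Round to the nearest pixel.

The bottom-left point sits one-third of the way across and two-thirds of the way down.
x = 1 × 1359/3 ≈ 453; y = 2 × 1600/3 ≈ 1067.

x = 453 px, y = 1067 px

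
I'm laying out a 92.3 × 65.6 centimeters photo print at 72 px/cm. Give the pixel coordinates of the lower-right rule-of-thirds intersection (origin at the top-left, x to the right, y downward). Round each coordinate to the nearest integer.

In pixels the canvas is 92.3 × 72 = 6645.6 wide and 65.6 × 72 = 4723.2 tall.
The lower-right point is two-thirds across and two-thirds down:
x = 2 × 6645.6/3 ≈ 4430; y = 2 × 4723.2/3 ≈ 3149.

x = 4430 px, y = 3149 px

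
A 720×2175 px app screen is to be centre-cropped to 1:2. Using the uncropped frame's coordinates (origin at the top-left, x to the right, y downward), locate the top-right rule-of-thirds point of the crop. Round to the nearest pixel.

(480, 848)

720/2175 < 1/2, so the 1:2 crop keeps the full width 720 and trims height to 720 × 2/1 = 1440.00 px.
Top offset = (2175 − 1440.00)/2 = 367.50 px; left offset = 0.
Top-right is two-thirds across and one-third down within the crop:
x = 0.00 + 2 × 720.00/3 ≈ 480; y = 367.50 + 1 × 1440.00/3 ≈ 848.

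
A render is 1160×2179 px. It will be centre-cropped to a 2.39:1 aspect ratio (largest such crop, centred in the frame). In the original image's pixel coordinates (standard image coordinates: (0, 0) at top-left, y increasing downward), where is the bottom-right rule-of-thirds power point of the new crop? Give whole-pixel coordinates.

x = 773 px, y = 1170 px

1160/2179 < 2.39/1, so the 2.39:1 crop keeps the full width 1160 and trims height to 1160 × 1/2.39 = 485.36 px.
Top offset = (2179 − 485.36)/2 = 846.82 px; left offset = 0.
Bottom-right is two-thirds across and two-thirds down within the crop:
x = 0.00 + 2 × 1160.00/3 ≈ 773; y = 846.82 + 2 × 485.36/3 ≈ 1170.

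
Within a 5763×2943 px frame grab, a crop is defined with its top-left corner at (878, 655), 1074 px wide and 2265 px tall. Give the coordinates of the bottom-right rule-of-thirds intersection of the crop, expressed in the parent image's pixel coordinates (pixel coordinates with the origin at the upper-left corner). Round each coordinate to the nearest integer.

(1594, 2165)

One third of the crop width 1074 is 358.00 px.
One third of the crop height 2265 is 755.00 px.
The bottom-right point is two-thirds across and two-thirds down within the crop:
x = 878 + 2 × 358.00 ≈ 1594; y = 655 + 2 × 755.00 ≈ 2165.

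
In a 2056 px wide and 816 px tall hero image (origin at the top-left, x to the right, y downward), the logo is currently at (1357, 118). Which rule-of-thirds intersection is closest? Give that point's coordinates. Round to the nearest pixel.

Third lines: x ∈ {685, 1371}, y ∈ {272, 544}.
1357 is closer to x = 1371; 118 is closer to y = 272.
So the nearest intersection is the upper-right power point.

(1371, 272)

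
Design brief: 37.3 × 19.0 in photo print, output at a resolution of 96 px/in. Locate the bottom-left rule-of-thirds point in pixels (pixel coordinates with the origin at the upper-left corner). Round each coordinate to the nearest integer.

In pixels the canvas is 37.3 × 96 = 3580.8 wide and 19.0 × 96 = 1824 tall.
The bottom-left point is one-third across and two-thirds down:
x = 1 × 3580.8/3 ≈ 1194; y = 2 × 1824/3 ≈ 1216.

(1194, 1216)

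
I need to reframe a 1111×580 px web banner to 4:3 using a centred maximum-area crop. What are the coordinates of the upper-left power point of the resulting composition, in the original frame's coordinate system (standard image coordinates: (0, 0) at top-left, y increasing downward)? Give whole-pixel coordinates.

1111/580 > 4/3, so the 4:3 crop keeps the full height 580 and trims width to 580 × 4/3 = 773.33 px.
Left offset = (1111 − 773.33)/2 = 168.83 px; top offset = 0.
Upper-left is one-third across and one-third down within the crop:
x = 168.83 + 1 × 773.33/3 ≈ 427; y = 0.00 + 1 × 580.00/3 ≈ 193.

(427, 193)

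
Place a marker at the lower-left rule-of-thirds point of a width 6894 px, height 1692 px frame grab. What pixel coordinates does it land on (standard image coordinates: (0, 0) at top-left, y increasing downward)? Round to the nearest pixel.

x = 2298 px, y = 1128 px

The lower-left point sits one-third of the way across and two-thirds of the way down.
x = 1 × 6894/3 ≈ 2298; y = 2 × 1692/3 ≈ 1128.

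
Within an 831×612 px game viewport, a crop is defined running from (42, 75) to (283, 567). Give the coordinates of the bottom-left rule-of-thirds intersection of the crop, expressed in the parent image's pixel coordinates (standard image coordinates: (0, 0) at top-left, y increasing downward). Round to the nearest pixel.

Crop width = 283 − 42 = 241 px; one third is 80.33 px.
Crop height = 567 − 75 = 492 px; one third is 164.00 px.
The bottom-left point is one-third across and two-thirds down within the crop:
x = 42 + 1 × 80.33 ≈ 122; y = 75 + 2 × 164.00 ≈ 403.

(122, 403)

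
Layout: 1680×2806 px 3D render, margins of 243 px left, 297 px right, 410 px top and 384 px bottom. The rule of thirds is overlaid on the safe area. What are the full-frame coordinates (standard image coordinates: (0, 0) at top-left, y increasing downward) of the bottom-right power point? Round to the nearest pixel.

Content width = 1680 − 243 − 297 = 1140 px; content height = 2806 − 410 − 384 = 2012 px.
Bottom-right is two-thirds across and two-thirds down within the safe area.
x = 243 + 2 × 1140/3 = 243 + 760.00 ≈ 1003
y = 410 + 2 × 2012/3 = 410 + 1341.33 ≈ 1751

x = 1003 px, y = 1751 px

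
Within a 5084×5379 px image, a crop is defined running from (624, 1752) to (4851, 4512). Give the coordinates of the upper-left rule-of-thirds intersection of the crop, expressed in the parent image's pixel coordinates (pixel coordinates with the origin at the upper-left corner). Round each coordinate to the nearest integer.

Crop width = 4851 − 624 = 4227 px; one third is 1409.00 px.
Crop height = 4512 − 1752 = 2760 px; one third is 920.00 px.
The upper-left point is one-third across and one-third down within the crop:
x = 624 + 1 × 1409.00 ≈ 2033; y = 1752 + 1 × 920.00 ≈ 2672.

(2033, 2672)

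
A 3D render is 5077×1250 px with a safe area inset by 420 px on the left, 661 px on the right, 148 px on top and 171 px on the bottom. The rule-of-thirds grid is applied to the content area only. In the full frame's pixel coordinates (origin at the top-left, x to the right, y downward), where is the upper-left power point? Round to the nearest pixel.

Content width = 5077 − 420 − 661 = 3996 px; content height = 1250 − 148 − 171 = 931 px.
Upper-left is one-third across and one-third down within the content area.
x = 420 + 1 × 3996/3 = 420 + 1332.00 ≈ 1752
y = 148 + 1 × 931/3 = 148 + 310.33 ≈ 458

x = 1752 px, y = 458 px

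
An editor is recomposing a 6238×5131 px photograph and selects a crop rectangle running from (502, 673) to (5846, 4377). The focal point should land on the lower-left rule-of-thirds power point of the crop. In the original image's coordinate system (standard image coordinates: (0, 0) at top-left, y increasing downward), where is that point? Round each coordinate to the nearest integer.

Crop width = 5846 − 502 = 5344 px; one third is 1781.33 px.
Crop height = 4377 − 673 = 3704 px; one third is 1234.67 px.
The lower-left point is one-third across and two-thirds down within the crop:
x = 502 + 1 × 1781.33 ≈ 2283; y = 673 + 2 × 1234.67 ≈ 3142.

(2283, 3142)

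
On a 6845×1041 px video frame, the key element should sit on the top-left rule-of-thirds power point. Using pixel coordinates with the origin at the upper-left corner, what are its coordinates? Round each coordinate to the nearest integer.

x = 2282 px, y = 347 px

The top-left point sits one-third of the way across and one-third of the way down.
x = 1 × 6845/3 ≈ 2282; y = 1 × 1041/3 ≈ 347.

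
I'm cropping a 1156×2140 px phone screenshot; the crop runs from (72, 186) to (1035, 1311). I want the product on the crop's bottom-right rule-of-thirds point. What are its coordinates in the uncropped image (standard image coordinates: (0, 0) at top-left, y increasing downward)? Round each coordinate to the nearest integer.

(714, 936)

Crop width = 1035 − 72 = 963 px; one third is 321.00 px.
Crop height = 1311 − 186 = 1125 px; one third is 375.00 px.
The bottom-right point is two-thirds across and two-thirds down within the crop:
x = 72 + 2 × 321.00 ≈ 714; y = 186 + 2 × 375.00 ≈ 936.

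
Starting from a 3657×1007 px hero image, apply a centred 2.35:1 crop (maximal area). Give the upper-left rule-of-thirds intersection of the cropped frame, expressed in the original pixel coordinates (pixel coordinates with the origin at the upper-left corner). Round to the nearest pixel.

3657/1007 > 2.35/1, so the 2.35:1 crop keeps the full height 1007 and trims width to 1007 × 2.35/1 = 2366.45 px.
Left offset = (3657 − 2366.45)/2 = 645.27 px; top offset = 0.
Upper-left is one-third across and one-third down within the crop:
x = 645.27 + 1 × 2366.45/3 ≈ 1434; y = 0.00 + 1 × 1007.00/3 ≈ 336.

(1434, 336)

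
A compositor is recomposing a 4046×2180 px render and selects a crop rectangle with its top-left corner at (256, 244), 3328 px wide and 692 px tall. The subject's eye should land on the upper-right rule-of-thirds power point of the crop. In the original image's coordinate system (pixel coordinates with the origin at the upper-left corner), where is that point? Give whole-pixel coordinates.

One third of the crop width 3328 is 1109.33 px.
One third of the crop height 692 is 230.67 px.
The upper-right point is two-thirds across and one-third down within the crop:
x = 256 + 2 × 1109.33 ≈ 2475; y = 244 + 1 × 230.67 ≈ 475.

x = 2475 px, y = 475 px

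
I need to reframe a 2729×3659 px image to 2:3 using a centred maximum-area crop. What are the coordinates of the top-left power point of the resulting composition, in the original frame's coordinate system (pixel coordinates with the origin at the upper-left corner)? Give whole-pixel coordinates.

(958, 1220)

2729/3659 > 2/3, so the 2:3 crop keeps the full height 3659 and trims width to 3659 × 2/3 = 2439.33 px.
Left offset = (2729 − 2439.33)/2 = 144.83 px; top offset = 0.
Top-left is one-third across and one-third down within the crop:
x = 144.83 + 1 × 2439.33/3 ≈ 958; y = 0.00 + 1 × 3659.00/3 ≈ 1220.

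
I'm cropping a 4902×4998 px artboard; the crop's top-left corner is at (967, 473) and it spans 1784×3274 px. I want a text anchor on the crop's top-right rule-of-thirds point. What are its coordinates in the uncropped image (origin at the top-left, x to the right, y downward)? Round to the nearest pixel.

x = 2156 px, y = 1564 px

One third of the crop width 1784 is 594.67 px.
One third of the crop height 3274 is 1091.33 px.
The top-right point is two-thirds across and one-third down within the crop:
x = 967 + 2 × 594.67 ≈ 2156; y = 473 + 1 × 1091.33 ≈ 1564.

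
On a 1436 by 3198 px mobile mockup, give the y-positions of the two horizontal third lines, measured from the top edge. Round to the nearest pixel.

3198 / 3 = 1066, so the horizontal lines sit at one and two thirds of 3198.

1066 px and 2132 px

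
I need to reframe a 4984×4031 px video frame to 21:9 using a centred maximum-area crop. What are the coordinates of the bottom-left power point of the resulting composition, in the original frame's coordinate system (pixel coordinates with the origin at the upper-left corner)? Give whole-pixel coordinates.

4984/4031 < 21/9, so the 21:9 crop keeps the full width 4984 and trims height to 4984 × 9/21 = 2136.00 px.
Top offset = (4031 − 2136.00)/2 = 947.50 px; left offset = 0.
Bottom-left is one-third across and two-thirds down within the crop:
x = 0.00 + 1 × 4984.00/3 ≈ 1661; y = 947.50 + 2 × 2136.00/3 ≈ 2372.

x = 1661 px, y = 2372 px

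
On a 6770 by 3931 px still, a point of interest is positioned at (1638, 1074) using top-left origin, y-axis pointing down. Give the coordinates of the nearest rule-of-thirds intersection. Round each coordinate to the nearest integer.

x = 2257 px, y = 1310 px

Third lines: x ∈ {2257, 4513}, y ∈ {1310, 2621}.
1638 is closer to x = 2257; 1074 is closer to y = 1310.
So the nearest intersection is the upper-left power point.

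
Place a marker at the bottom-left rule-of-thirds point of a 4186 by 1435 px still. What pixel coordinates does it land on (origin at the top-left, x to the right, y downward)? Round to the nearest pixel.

x = 1395 px, y = 957 px

The bottom-left point sits one-third of the way across and two-thirds of the way down.
x = 1 × 4186/3 ≈ 1395; y = 2 × 1435/3 ≈ 957.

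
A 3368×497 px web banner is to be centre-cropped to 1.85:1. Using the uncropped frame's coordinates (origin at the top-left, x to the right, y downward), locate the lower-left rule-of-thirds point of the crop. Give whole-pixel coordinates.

3368/497 > 1.85/1, so the 1.85:1 crop keeps the full height 497 and trims width to 497 × 1.85/1 = 919.45 px.
Left offset = (3368 − 919.45)/2 = 1224.28 px; top offset = 0.
Lower-left is one-third across and two-thirds down within the crop:
x = 1224.28 + 1 × 919.45/3 ≈ 1531; y = 0.00 + 2 × 497.00/3 ≈ 331.

(1531, 331)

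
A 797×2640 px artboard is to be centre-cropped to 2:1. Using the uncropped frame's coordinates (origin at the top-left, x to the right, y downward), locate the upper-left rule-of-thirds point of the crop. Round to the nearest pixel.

797/2640 < 2/1, so the 2:1 crop keeps the full width 797 and trims height to 797 × 1/2 = 398.50 px.
Top offset = (2640 − 398.50)/2 = 1120.75 px; left offset = 0.
Upper-left is one-third across and one-third down within the crop:
x = 0.00 + 1 × 797.00/3 ≈ 266; y = 1120.75 + 1 × 398.50/3 ≈ 1254.

(266, 1254)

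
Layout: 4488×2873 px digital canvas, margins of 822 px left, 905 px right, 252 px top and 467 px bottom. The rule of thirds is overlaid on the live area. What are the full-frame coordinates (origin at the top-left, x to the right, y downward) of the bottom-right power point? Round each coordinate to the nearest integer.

Content width = 4488 − 822 − 905 = 2761 px; content height = 2873 − 252 − 467 = 2154 px.
Bottom-right is two-thirds across and two-thirds down within the live area.
x = 822 + 2 × 2761/3 = 822 + 1840.67 ≈ 2663
y = 252 + 2 × 2154/3 = 252 + 1436.00 ≈ 1688

x = 2663 px, y = 1688 px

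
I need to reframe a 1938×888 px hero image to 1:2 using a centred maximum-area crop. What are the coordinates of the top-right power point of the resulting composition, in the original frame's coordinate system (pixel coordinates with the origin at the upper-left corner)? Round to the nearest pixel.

1938/888 > 1/2, so the 1:2 crop keeps the full height 888 and trims width to 888 × 1/2 = 444.00 px.
Left offset = (1938 − 444.00)/2 = 747.00 px; top offset = 0.
Top-right is two-thirds across and one-third down within the crop:
x = 747.00 + 2 × 444.00/3 ≈ 1043; y = 0.00 + 1 × 888.00/3 ≈ 296.

(1043, 296)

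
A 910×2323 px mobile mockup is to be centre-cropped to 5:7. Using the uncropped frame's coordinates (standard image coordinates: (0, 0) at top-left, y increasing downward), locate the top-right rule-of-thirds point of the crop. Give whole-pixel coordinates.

x = 607 px, y = 949 px

910/2323 < 5/7, so the 5:7 crop keeps the full width 910 and trims height to 910 × 7/5 = 1274.00 px.
Top offset = (2323 − 1274.00)/2 = 524.50 px; left offset = 0.
Top-right is two-thirds across and one-third down within the crop:
x = 0.00 + 2 × 910.00/3 ≈ 607; y = 524.50 + 1 × 1274.00/3 ≈ 949.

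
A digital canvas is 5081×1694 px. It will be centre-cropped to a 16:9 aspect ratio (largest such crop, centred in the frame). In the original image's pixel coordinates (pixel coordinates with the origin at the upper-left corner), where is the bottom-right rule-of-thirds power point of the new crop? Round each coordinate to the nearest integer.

x = 3042 px, y = 1129 px

5081/1694 > 16/9, so the 16:9 crop keeps the full height 1694 and trims width to 1694 × 16/9 = 3011.56 px.
Left offset = (5081 − 3011.56)/2 = 1034.72 px; top offset = 0.
Bottom-right is two-thirds across and two-thirds down within the crop:
x = 1034.72 + 2 × 3011.56/3 ≈ 3042; y = 0.00 + 2 × 1694.00/3 ≈ 1129.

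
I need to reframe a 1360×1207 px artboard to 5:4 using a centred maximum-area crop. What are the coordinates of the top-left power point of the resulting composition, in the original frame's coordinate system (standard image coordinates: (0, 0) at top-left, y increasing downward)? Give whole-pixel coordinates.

(453, 422)

1360/1207 < 5/4, so the 5:4 crop keeps the full width 1360 and trims height to 1360 × 4/5 = 1088.00 px.
Top offset = (1207 − 1088.00)/2 = 59.50 px; left offset = 0.
Top-left is one-third across and one-third down within the crop:
x = 0.00 + 1 × 1360.00/3 ≈ 453; y = 59.50 + 1 × 1088.00/3 ≈ 422.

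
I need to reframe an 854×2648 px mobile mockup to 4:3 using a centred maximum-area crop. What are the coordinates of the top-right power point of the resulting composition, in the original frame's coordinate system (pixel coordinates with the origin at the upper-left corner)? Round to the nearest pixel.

x = 569 px, y = 1217 px

854/2648 < 4/3, so the 4:3 crop keeps the full width 854 and trims height to 854 × 3/4 = 640.50 px.
Top offset = (2648 − 640.50)/2 = 1003.75 px; left offset = 0.
Top-right is two-thirds across and one-third down within the crop:
x = 0.00 + 2 × 854.00/3 ≈ 569; y = 1003.75 + 1 × 640.50/3 ≈ 1217.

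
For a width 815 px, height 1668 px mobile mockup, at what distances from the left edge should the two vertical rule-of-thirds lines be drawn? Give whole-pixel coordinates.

272 px and 543 px

815 / 3 = 271.67, so the vertical lines sit at one and two thirds of 815.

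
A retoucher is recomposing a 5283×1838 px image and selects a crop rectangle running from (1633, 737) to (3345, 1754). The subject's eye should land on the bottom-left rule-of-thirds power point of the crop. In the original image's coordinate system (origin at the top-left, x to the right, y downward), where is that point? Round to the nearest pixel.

Crop width = 3345 − 1633 = 1712 px; one third is 570.67 px.
Crop height = 1754 − 737 = 1017 px; one third is 339.00 px.
The bottom-left point is one-third across and two-thirds down within the crop:
x = 1633 + 1 × 570.67 ≈ 2204; y = 737 + 2 × 339.00 ≈ 1415.

x = 2204 px, y = 1415 px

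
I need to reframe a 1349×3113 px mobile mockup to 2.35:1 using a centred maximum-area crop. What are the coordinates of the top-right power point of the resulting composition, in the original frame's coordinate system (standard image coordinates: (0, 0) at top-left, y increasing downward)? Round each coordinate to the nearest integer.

(899, 1461)

1349/3113 < 2.35/1, so the 2.35:1 crop keeps the full width 1349 and trims height to 1349 × 1/2.35 = 574.04 px.
Top offset = (3113 − 574.04)/2 = 1269.48 px; left offset = 0.
Top-right is two-thirds across and one-third down within the crop:
x = 0.00 + 2 × 1349.00/3 ≈ 899; y = 1269.48 + 1 × 574.04/3 ≈ 1461.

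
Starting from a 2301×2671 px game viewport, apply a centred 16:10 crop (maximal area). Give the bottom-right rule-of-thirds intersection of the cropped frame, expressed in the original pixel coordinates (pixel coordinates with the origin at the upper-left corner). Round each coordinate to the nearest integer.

2301/2671 < 16/10, so the 16:10 crop keeps the full width 2301 and trims height to 2301 × 10/16 = 1438.12 px.
Top offset = (2671 − 1438.12)/2 = 616.44 px; left offset = 0.
Bottom-right is two-thirds across and two-thirds down within the crop:
x = 0.00 + 2 × 2301.00/3 ≈ 1534; y = 616.44 + 2 × 1438.12/3 ≈ 1575.

(1534, 1575)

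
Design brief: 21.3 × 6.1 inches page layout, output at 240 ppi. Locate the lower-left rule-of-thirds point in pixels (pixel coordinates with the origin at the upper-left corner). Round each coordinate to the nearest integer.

In pixels the canvas is 21.3 × 240 = 5112 wide and 6.1 × 240 = 1464 tall.
The lower-left point is one-third across and two-thirds down:
x = 1 × 5112/3 ≈ 1704; y = 2 × 1464/3 ≈ 976.

x = 1704 px, y = 976 px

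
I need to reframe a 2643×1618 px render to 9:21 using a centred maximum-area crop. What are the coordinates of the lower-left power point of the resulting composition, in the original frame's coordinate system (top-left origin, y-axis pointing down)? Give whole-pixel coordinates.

(1206, 1079)

2643/1618 > 9/21, so the 9:21 crop keeps the full height 1618 and trims width to 1618 × 9/21 = 693.43 px.
Left offset = (2643 − 693.43)/2 = 974.79 px; top offset = 0.
Lower-left is one-third across and two-thirds down within the crop:
x = 974.79 + 1 × 693.43/3 ≈ 1206; y = 0.00 + 2 × 1618.00/3 ≈ 1079.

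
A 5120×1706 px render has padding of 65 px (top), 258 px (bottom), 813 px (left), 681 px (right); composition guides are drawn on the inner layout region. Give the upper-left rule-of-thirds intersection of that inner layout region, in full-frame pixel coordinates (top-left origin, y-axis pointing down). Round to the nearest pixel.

(2022, 526)

Content width = 5120 − 813 − 681 = 3626 px; content height = 1706 − 65 − 258 = 1383 px.
Upper-left is one-third across and one-third down within the inner layout region.
x = 813 + 1 × 3626/3 = 813 + 1208.67 ≈ 2022
y = 65 + 1 × 1383/3 = 65 + 461.00 ≈ 526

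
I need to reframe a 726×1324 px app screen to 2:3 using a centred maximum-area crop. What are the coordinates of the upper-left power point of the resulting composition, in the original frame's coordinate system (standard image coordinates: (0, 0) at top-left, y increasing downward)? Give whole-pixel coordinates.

(242, 481)

726/1324 < 2/3, so the 2:3 crop keeps the full width 726 and trims height to 726 × 3/2 = 1089.00 px.
Top offset = (1324 − 1089.00)/2 = 117.50 px; left offset = 0.
Upper-left is one-third across and one-third down within the crop:
x = 0.00 + 1 × 726.00/3 ≈ 242; y = 117.50 + 1 × 1089.00/3 ≈ 481.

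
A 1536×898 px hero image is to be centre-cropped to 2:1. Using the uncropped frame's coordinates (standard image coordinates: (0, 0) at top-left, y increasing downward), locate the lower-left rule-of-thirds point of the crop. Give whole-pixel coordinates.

x = 512 px, y = 577 px

1536/898 < 2/1, so the 2:1 crop keeps the full width 1536 and trims height to 1536 × 1/2 = 768.00 px.
Top offset = (898 − 768.00)/2 = 65.00 px; left offset = 0.
Lower-left is one-third across and two-thirds down within the crop:
x = 0.00 + 1 × 1536.00/3 ≈ 512; y = 65.00 + 2 × 768.00/3 ≈ 577.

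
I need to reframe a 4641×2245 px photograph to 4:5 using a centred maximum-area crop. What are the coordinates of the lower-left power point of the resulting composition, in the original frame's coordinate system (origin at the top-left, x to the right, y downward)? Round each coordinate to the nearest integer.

x = 2021 px, y = 1497 px

4641/2245 > 4/5, so the 4:5 crop keeps the full height 2245 and trims width to 2245 × 4/5 = 1796.00 px.
Left offset = (4641 − 1796.00)/2 = 1422.50 px; top offset = 0.
Lower-left is one-third across and two-thirds down within the crop:
x = 1422.50 + 1 × 1796.00/3 ≈ 2021; y = 0.00 + 2 × 2245.00/3 ≈ 1497.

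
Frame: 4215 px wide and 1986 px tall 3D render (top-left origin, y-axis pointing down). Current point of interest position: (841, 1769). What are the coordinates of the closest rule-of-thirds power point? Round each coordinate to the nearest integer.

Third lines: x ∈ {1405, 2810}, y ∈ {662, 1324}.
841 is closer to x = 1405; 1769 is closer to y = 1324.
So the nearest intersection is the lower-left power point.

(1405, 1324)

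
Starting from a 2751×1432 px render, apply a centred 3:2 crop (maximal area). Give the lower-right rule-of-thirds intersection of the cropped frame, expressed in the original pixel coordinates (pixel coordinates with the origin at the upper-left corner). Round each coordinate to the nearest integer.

2751/1432 > 3/2, so the 3:2 crop keeps the full height 1432 and trims width to 1432 × 3/2 = 2148.00 px.
Left offset = (2751 − 2148.00)/2 = 301.50 px; top offset = 0.
Lower-right is two-thirds across and two-thirds down within the crop:
x = 301.50 + 2 × 2148.00/3 ≈ 1734; y = 0.00 + 2 × 1432.00/3 ≈ 955.

x = 1734 px, y = 955 px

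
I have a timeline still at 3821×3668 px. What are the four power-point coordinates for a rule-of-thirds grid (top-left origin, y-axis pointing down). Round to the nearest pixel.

(1274, 1223), (2547, 1223), (1274, 2445), (2547, 2445)

One third of 3821 is 1273.67; one third of 3668 is 1222.67.
Vertical third lines at x = 1274 and x = 2547; horizontal third lines at y = 1223 and y = 2445.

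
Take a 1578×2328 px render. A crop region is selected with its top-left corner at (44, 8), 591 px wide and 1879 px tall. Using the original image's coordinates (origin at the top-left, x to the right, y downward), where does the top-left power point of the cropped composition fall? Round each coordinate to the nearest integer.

x = 241 px, y = 634 px

One third of the crop width 591 is 197.00 px.
One third of the crop height 1879 is 626.33 px.
The top-left point is one-third across and one-third down within the crop:
x = 44 + 1 × 197.00 ≈ 241; y = 8 + 1 × 626.33 ≈ 634.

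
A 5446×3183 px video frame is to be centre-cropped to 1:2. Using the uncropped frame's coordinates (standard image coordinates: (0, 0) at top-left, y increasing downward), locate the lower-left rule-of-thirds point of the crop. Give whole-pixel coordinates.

x = 2458 px, y = 2122 px

5446/3183 > 1/2, so the 1:2 crop keeps the full height 3183 and trims width to 3183 × 1/2 = 1591.50 px.
Left offset = (5446 − 1591.50)/2 = 1927.25 px; top offset = 0.
Lower-left is one-third across and two-thirds down within the crop:
x = 1927.25 + 1 × 1591.50/3 ≈ 2458; y = 0.00 + 2 × 3183.00/3 ≈ 2122.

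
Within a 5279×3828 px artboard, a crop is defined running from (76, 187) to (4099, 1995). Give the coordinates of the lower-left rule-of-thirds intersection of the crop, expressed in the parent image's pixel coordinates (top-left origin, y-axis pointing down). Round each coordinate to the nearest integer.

Crop width = 4099 − 76 = 4023 px; one third is 1341.00 px.
Crop height = 1995 − 187 = 1808 px; one third is 602.67 px.
The lower-left point is one-third across and two-thirds down within the crop:
x = 76 + 1 × 1341.00 ≈ 1417; y = 187 + 2 × 602.67 ≈ 1392.

(1417, 1392)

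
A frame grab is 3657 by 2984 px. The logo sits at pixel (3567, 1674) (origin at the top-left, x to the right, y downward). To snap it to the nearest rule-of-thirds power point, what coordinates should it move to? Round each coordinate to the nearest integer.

x = 2438 px, y = 1989 px

Third lines: x ∈ {1219, 2438}, y ∈ {995, 1989}.
3567 is closer to x = 2438; 1674 is closer to y = 1989.
So the nearest intersection is the lower-right power point.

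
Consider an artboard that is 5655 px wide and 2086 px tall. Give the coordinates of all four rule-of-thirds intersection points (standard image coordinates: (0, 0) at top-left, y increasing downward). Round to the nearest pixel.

One third of 5655 is 1885; one third of 2086 is 695.33.
Vertical third lines at x = 1885 and x = 3770; horizontal third lines at y = 695 and y = 1391.

(1885, 695), (3770, 695), (1885, 1391), (3770, 1391)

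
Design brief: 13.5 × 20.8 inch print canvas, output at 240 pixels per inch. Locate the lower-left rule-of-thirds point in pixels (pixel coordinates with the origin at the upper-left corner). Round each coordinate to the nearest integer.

In pixels the canvas is 13.5 × 240 = 3240 wide and 20.8 × 240 = 4992 tall.
The lower-left point is one-third across and two-thirds down:
x = 1 × 3240/3 ≈ 1080; y = 2 × 4992/3 ≈ 3328.

x = 1080 px, y = 3328 px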